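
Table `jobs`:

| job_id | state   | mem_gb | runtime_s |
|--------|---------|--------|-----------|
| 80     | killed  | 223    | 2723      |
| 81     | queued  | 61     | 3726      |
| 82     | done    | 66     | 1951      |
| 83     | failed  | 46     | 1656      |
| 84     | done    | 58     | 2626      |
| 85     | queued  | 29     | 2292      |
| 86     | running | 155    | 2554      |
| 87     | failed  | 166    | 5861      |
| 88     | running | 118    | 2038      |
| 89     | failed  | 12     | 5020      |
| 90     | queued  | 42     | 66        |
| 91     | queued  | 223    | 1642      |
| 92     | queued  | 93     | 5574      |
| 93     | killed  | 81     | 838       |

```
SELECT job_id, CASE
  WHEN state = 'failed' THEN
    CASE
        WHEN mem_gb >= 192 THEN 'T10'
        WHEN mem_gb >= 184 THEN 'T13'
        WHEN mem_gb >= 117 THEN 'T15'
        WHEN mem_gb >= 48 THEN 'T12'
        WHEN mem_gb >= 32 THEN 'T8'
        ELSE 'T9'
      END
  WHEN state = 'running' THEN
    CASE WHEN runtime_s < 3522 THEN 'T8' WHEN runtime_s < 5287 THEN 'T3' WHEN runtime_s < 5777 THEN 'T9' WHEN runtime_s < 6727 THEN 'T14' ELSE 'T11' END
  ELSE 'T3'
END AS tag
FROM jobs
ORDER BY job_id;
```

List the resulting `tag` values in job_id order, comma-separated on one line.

job_id=80: state='killed' → outer ELSE → T3
job_id=81: state='queued' → outer ELSE → T3
job_id=82: state='done' → outer ELSE → T3
job_id=83: state='failed' → inner[mem_gb >= 32] → T8
job_id=84: state='done' → outer ELSE → T3
job_id=85: state='queued' → outer ELSE → T3
job_id=86: state='running' → inner[runtime_s < 3522] → T8
job_id=87: state='failed' → inner[mem_gb >= 117] → T15
job_id=88: state='running' → inner[runtime_s < 3522] → T8
job_id=89: state='failed' → inner[ELSE] → T9
job_id=90: state='queued' → outer ELSE → T3
job_id=91: state='queued' → outer ELSE → T3
job_id=92: state='queued' → outer ELSE → T3
job_id=93: state='killed' → outer ELSE → T3

T3, T3, T3, T8, T3, T3, T8, T15, T8, T9, T3, T3, T3, T3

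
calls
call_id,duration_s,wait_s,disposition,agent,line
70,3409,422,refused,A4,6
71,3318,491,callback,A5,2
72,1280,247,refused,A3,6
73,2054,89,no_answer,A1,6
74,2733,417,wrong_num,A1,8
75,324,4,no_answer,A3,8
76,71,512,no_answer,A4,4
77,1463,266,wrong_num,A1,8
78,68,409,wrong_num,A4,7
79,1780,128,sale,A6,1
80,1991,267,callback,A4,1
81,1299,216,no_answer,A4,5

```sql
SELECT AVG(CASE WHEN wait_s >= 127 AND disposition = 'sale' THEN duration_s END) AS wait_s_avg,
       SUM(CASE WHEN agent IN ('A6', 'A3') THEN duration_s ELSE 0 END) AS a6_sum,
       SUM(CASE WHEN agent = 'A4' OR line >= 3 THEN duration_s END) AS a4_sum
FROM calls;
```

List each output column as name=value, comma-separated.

wait_s_avg=1780, a6_sum=3384, a4_sum=14692

[wait_s_avg: wait_s >= 127 AND disposition = 'sale']
call_id=70: ✗
call_id=71: ✗
call_id=72: ✗
call_id=73: ✗
call_id=74: ✗
call_id=75: ✗
call_id=76: ✗
call_id=77: ✗
call_id=78: ✗
call_id=79: ✓ → 1780
call_id=80: ✗
call_id=81: ✗
wait_s_avg = 1780
—
[a6_sum: agent IN ('A6', 'A3')]
call_id=70: ✗
call_id=71: ✗
call_id=72: ✓ → 1280
call_id=73: ✗
call_id=74: ✗
call_id=75: ✓ → 324
call_id=76: ✗
call_id=77: ✗
call_id=78: ✗
call_id=79: ✓ → 1780
call_id=80: ✗
call_id=81: ✗
a6_sum = 1280 + 324 + 1780 = 3384
—
[a4_sum: agent = 'A4' OR line >= 3]
call_id=70: ✓ → 3409
call_id=71: ✗
call_id=72: ✓ → 1280
call_id=73: ✓ → 2054
call_id=74: ✓ → 2733
call_id=75: ✓ → 324
call_id=76: ✓ → 71
call_id=77: ✓ → 1463
call_id=78: ✓ → 68
call_id=79: ✗
call_id=80: ✓ → 1991
call_id=81: ✓ → 1299
a4_sum = 3409 + 1280 + 2054 + 2733 + 324 + 71 + 1463 + 68 + 1991 + 1299 = 14692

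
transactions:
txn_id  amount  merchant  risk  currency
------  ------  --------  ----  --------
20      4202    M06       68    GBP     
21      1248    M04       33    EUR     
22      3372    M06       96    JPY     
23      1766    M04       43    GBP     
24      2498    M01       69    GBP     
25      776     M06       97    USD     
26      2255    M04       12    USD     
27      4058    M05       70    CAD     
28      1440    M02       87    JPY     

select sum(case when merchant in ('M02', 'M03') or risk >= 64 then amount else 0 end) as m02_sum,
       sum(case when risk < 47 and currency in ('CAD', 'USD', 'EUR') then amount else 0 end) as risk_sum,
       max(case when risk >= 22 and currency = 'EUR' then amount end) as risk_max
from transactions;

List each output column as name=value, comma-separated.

[m02_sum: merchant in ('M02', 'M03') or risk >= 64]
txn_id=20: ✓ → 4202
txn_id=21: ✗
txn_id=22: ✓ → 3372
txn_id=23: ✗
txn_id=24: ✓ → 2498
txn_id=25: ✓ → 776
txn_id=26: ✗
txn_id=27: ✓ → 4058
txn_id=28: ✓ → 1440
m02_sum = 4202 + 3372 + 2498 + 776 + 4058 + 1440 = 16346
—
[risk_sum: risk < 47 and currency in ('CAD', 'USD', 'EUR')]
txn_id=20: ✗
txn_id=21: ✓ → 1248
txn_id=22: ✗
txn_id=23: ✗
txn_id=24: ✗
txn_id=25: ✗
txn_id=26: ✓ → 2255
txn_id=27: ✗
txn_id=28: ✗
risk_sum = 1248 + 2255 = 3503
—
[risk_max: risk >= 22 and currency = 'EUR']
txn_id=20: ✗
txn_id=21: ✓ → 1248
txn_id=22: ✗
txn_id=23: ✗
txn_id=24: ✗
txn_id=25: ✗
txn_id=26: ✗
txn_id=27: ✗
txn_id=28: ✗
risk_max = MAX(1248) = 1248

m02_sum=16346, risk_sum=3503, risk_max=1248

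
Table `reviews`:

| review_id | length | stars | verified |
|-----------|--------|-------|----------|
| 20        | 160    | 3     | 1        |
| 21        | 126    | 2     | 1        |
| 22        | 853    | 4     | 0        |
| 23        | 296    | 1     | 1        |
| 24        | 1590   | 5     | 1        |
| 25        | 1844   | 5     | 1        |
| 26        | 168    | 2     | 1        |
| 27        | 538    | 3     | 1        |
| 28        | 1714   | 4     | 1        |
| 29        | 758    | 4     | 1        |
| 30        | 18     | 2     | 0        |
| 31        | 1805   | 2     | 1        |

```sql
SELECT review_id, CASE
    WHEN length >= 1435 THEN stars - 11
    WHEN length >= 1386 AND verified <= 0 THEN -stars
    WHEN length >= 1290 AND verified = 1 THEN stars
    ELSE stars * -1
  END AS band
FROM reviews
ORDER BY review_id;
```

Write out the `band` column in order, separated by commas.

review_id=20: ELSE → -3
review_id=21: ELSE → -2
review_id=22: ELSE → -4
review_id=23: ELSE → -1
review_id=24: length >= 1435 → -6
review_id=25: length >= 1435 → -6
review_id=26: ELSE → -2
review_id=27: ELSE → -3
review_id=28: length >= 1435 → -7
review_id=29: ELSE → -4
review_id=30: ELSE → -2
review_id=31: length >= 1435 → -9

-3, -2, -4, -1, -6, -6, -2, -3, -7, -4, -2, -9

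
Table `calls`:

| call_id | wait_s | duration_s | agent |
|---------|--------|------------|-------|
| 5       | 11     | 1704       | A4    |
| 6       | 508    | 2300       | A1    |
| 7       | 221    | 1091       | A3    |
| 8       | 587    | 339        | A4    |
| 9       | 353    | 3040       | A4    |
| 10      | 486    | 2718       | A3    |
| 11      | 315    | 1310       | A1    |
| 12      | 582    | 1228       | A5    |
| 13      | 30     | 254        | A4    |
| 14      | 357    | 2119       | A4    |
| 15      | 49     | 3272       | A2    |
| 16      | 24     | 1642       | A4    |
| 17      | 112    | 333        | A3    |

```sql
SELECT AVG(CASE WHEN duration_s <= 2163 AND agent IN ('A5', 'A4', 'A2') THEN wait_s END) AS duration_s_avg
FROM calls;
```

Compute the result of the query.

call_id=5: ✓ → 11
call_id=6: ✗
call_id=7: ✗
call_id=8: ✓ → 587
call_id=9: ✗
call_id=10: ✗
call_id=11: ✗
call_id=12: ✓ → 582
call_id=13: ✓ → 30
call_id=14: ✓ → 357
call_id=15: ✗
call_id=16: ✓ → 24
call_id=17: ✗
duration_s_avg = (11 + 587 + 582 + 30 + 357 + 24) / 6 = 265.1666666667

265.1666666667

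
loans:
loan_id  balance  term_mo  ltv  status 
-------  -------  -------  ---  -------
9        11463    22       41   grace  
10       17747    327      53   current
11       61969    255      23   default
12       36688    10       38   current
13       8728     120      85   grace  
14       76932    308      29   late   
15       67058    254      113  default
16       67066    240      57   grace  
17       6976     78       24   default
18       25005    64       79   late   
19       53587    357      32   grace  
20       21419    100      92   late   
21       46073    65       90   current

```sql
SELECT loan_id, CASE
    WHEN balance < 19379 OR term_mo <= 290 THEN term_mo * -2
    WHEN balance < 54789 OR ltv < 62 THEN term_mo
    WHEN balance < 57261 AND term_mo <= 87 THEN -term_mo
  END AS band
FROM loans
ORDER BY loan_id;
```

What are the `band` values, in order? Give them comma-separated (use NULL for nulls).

-44, -654, -510, -20, -240, 308, -508, -480, -156, -128, 357, -200, -130

loan_id=9: balance < 19379 OR term_mo <= 290 → -44
loan_id=10: balance < 19379 OR term_mo <= 290 → -654
loan_id=11: balance < 19379 OR term_mo <= 290 → -510
loan_id=12: balance < 19379 OR term_mo <= 290 → -20
loan_id=13: balance < 19379 OR term_mo <= 290 → -240
loan_id=14: balance < 54789 OR ltv < 62 → 308
loan_id=15: balance < 19379 OR term_mo <= 290 → -508
loan_id=16: balance < 19379 OR term_mo <= 290 → -480
loan_id=17: balance < 19379 OR term_mo <= 290 → -156
loan_id=18: balance < 19379 OR term_mo <= 290 → -128
loan_id=19: balance < 54789 OR ltv < 62 → 357
loan_id=20: balance < 19379 OR term_mo <= 290 → -200
loan_id=21: balance < 19379 OR term_mo <= 290 → -130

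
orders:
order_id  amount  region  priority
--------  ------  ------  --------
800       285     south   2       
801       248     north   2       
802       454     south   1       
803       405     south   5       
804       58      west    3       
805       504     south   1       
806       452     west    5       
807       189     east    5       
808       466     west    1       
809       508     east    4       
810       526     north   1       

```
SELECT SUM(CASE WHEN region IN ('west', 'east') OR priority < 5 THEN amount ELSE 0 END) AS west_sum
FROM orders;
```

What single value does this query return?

order_id=800: ✓ → 285
order_id=801: ✓ → 248
order_id=802: ✓ → 454
order_id=803: ✗
order_id=804: ✓ → 58
order_id=805: ✓ → 504
order_id=806: ✓ → 452
order_id=807: ✓ → 189
order_id=808: ✓ → 466
order_id=809: ✓ → 508
order_id=810: ✓ → 526
west_sum = 285 + 248 + 454 + 58 + 504 + 452 + 189 + 466 + 508 + 526 = 3690

3690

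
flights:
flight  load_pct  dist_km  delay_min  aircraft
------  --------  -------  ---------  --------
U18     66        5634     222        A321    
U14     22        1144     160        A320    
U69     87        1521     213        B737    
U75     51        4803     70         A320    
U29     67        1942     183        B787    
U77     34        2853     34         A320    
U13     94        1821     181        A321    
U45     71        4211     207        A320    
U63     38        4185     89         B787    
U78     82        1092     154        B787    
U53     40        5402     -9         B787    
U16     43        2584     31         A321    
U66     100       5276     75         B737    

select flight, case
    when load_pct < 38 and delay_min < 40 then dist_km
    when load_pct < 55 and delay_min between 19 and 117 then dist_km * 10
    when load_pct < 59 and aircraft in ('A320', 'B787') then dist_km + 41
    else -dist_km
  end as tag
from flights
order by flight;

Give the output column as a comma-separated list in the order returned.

flight=U13: ELSE → -1821
flight=U14: load_pct < 59 and aircraft in ('A320', 'B787') → 1185
flight=U16: load_pct < 55 and delay_min between 19 and 117 → 25840
flight=U18: ELSE → -5634
flight=U29: ELSE → -1942
flight=U45: ELSE → -4211
flight=U53: load_pct < 59 and aircraft in ('A320', 'B787') → 5443
flight=U63: load_pct < 55 and delay_min between 19 and 117 → 41850
flight=U66: ELSE → -5276
flight=U69: ELSE → -1521
flight=U75: load_pct < 55 and delay_min between 19 and 117 → 48030
flight=U77: load_pct < 38 and delay_min < 40 → 2853
flight=U78: ELSE → -1092

-1821, 1185, 25840, -5634, -1942, -4211, 5443, 41850, -5276, -1521, 48030, 2853, -1092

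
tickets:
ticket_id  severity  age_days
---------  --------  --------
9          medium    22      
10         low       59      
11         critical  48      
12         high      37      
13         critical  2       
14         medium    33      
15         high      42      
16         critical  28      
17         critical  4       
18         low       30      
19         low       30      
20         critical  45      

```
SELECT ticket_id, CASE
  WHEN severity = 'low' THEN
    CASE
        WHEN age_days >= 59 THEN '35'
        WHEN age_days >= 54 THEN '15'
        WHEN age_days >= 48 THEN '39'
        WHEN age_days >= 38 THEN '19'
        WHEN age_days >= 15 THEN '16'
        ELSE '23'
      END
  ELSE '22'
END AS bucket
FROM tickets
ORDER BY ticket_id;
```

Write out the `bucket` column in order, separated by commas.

ticket_id=9: severity='medium' → outer ELSE → 22
ticket_id=10: severity='low' → inner[age_days >= 59] → 35
ticket_id=11: severity='critical' → outer ELSE → 22
ticket_id=12: severity='high' → outer ELSE → 22
ticket_id=13: severity='critical' → outer ELSE → 22
ticket_id=14: severity='medium' → outer ELSE → 22
ticket_id=15: severity='high' → outer ELSE → 22
ticket_id=16: severity='critical' → outer ELSE → 22
ticket_id=17: severity='critical' → outer ELSE → 22
ticket_id=18: severity='low' → inner[age_days >= 15] → 16
ticket_id=19: severity='low' → inner[age_days >= 15] → 16
ticket_id=20: severity='critical' → outer ELSE → 22

22, 35, 22, 22, 22, 22, 22, 22, 22, 16, 16, 22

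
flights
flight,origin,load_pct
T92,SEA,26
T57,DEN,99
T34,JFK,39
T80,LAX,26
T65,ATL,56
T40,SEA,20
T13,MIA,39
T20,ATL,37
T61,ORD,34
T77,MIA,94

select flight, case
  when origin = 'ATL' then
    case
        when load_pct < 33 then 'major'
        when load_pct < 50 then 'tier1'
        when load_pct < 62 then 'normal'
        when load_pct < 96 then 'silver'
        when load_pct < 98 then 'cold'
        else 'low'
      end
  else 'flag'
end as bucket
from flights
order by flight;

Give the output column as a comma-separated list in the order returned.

flight=T13: origin='MIA' → outer ELSE → flag
flight=T20: origin='ATL' → inner[load_pct < 50] → tier1
flight=T34: origin='JFK' → outer ELSE → flag
flight=T40: origin='SEA' → outer ELSE → flag
flight=T57: origin='DEN' → outer ELSE → flag
flight=T61: origin='ORD' → outer ELSE → flag
flight=T65: origin='ATL' → inner[load_pct < 62] → normal
flight=T77: origin='MIA' → outer ELSE → flag
flight=T80: origin='LAX' → outer ELSE → flag
flight=T92: origin='SEA' → outer ELSE → flag

flag, tier1, flag, flag, flag, flag, normal, flag, flag, flag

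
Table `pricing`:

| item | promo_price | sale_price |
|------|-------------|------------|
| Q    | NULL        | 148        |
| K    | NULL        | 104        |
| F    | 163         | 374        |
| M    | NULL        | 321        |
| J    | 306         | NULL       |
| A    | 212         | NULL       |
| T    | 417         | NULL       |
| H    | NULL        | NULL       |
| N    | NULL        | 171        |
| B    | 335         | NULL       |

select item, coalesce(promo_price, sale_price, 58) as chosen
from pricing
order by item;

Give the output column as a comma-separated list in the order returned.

212, 335, 163, 58, 306, 104, 321, 171, 148, 417

item=A: promo_price=212 → 212
item=B: promo_price=335 → 335
item=F: promo_price=163 → 163
item=H: promo_price=NULL, sale_price=NULL, → literal 58 → 58
item=J: promo_price=306 → 306
item=K: promo_price=NULL, sale_price=104 → 104
item=M: promo_price=NULL, sale_price=321 → 321
item=N: promo_price=NULL, sale_price=171 → 171
item=Q: promo_price=NULL, sale_price=148 → 148
item=T: promo_price=417 → 417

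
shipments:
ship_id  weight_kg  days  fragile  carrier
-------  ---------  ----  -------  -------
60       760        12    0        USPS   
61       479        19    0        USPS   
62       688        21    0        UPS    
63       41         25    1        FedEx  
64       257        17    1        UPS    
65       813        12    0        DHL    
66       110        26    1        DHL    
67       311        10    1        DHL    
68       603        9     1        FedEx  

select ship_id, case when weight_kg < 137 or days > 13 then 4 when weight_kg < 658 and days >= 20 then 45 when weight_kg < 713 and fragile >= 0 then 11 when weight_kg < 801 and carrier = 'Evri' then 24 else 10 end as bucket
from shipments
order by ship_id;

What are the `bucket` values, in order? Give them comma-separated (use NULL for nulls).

ship_id=60: ELSE → 10
ship_id=61: weight_kg < 137 or days > 13 → 4
ship_id=62: weight_kg < 137 or days > 13 → 4
ship_id=63: weight_kg < 137 or days > 13 → 4
ship_id=64: weight_kg < 137 or days > 13 → 4
ship_id=65: ELSE → 10
ship_id=66: weight_kg < 137 or days > 13 → 4
ship_id=67: weight_kg < 713 and fragile >= 0 → 11
ship_id=68: weight_kg < 713 and fragile >= 0 → 11

10, 4, 4, 4, 4, 10, 4, 11, 11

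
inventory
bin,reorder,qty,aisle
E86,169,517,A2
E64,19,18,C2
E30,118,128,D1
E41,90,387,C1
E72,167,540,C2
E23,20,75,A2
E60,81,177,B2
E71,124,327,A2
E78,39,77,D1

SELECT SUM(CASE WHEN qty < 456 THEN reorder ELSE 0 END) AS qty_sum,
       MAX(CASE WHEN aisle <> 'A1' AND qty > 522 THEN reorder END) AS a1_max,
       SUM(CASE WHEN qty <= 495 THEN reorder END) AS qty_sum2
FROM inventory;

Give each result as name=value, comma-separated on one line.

[qty_sum: qty < 456]
bin=E86: ✗
bin=E64: ✓ → 19
bin=E30: ✓ → 118
bin=E41: ✓ → 90
bin=E72: ✗
bin=E23: ✓ → 20
bin=E60: ✓ → 81
bin=E71: ✓ → 124
bin=E78: ✓ → 39
qty_sum = 19 + 118 + 90 + 20 + 81 + 124 + 39 = 491
—
[a1_max: aisle <> 'A1' AND qty > 522]
bin=E86: ✗
bin=E64: ✗
bin=E30: ✗
bin=E41: ✗
bin=E72: ✓ → 167
bin=E23: ✗
bin=E60: ✗
bin=E71: ✗
bin=E78: ✗
a1_max = MAX(167) = 167
—
[qty_sum2: qty <= 495]
bin=E86: ✗
bin=E64: ✓ → 19
bin=E30: ✓ → 118
bin=E41: ✓ → 90
bin=E72: ✗
bin=E23: ✓ → 20
bin=E60: ✓ → 81
bin=E71: ✓ → 124
bin=E78: ✓ → 39
qty_sum2 = 19 + 118 + 90 + 20 + 81 + 124 + 39 = 491

qty_sum=491, a1_max=167, qty_sum2=491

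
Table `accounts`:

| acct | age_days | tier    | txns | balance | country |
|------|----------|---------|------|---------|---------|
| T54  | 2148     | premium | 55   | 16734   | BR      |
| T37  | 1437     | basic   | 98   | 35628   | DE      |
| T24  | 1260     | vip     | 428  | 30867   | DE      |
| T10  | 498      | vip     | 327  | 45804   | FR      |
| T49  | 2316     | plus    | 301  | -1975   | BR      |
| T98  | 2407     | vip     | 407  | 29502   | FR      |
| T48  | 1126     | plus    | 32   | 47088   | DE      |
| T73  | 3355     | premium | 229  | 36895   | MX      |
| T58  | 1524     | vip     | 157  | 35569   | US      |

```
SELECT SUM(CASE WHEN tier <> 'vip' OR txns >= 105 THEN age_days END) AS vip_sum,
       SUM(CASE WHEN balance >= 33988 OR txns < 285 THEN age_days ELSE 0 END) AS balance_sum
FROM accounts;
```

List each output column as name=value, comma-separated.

vip_sum=16071, balance_sum=10088

[vip_sum: tier <> 'vip' OR txns >= 105]
acct=T54: ✓ → 2148
acct=T37: ✓ → 1437
acct=T24: ✓ → 1260
acct=T10: ✓ → 498
acct=T49: ✓ → 2316
acct=T98: ✓ → 2407
acct=T48: ✓ → 1126
acct=T73: ✓ → 3355
acct=T58: ✓ → 1524
vip_sum = 2148 + 1437 + 1260 + 498 + 2316 + 2407 + 1126 + 3355 + 1524 = 16071
—
[balance_sum: balance >= 33988 OR txns < 285]
acct=T54: ✓ → 2148
acct=T37: ✓ → 1437
acct=T24: ✗
acct=T10: ✓ → 498
acct=T49: ✗
acct=T98: ✗
acct=T48: ✓ → 1126
acct=T73: ✓ → 3355
acct=T58: ✓ → 1524
balance_sum = 2148 + 1437 + 498 + 1126 + 3355 + 1524 = 10088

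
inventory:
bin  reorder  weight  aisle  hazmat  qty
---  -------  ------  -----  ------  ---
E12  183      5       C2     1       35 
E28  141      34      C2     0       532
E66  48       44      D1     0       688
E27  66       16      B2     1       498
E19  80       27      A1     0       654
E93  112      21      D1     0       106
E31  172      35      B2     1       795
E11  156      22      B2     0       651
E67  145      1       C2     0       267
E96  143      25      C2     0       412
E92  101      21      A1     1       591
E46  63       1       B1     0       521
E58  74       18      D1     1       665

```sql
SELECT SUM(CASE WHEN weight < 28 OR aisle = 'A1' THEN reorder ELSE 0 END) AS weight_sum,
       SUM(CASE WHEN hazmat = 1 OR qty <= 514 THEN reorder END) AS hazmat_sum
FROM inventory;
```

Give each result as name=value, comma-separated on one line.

weight_sum=1123, hazmat_sum=996

[weight_sum: weight < 28 OR aisle = 'A1']
bin=E12: ✓ → 183
bin=E28: ✗
bin=E66: ✗
bin=E27: ✓ → 66
bin=E19: ✓ → 80
bin=E93: ✓ → 112
bin=E31: ✗
bin=E11: ✓ → 156
bin=E67: ✓ → 145
bin=E96: ✓ → 143
bin=E92: ✓ → 101
bin=E46: ✓ → 63
bin=E58: ✓ → 74
weight_sum = 183 + 66 + 80 + 112 + 156 + 145 + 143 + 101 + 63 + 74 = 1123
—
[hazmat_sum: hazmat = 1 OR qty <= 514]
bin=E12: ✓ → 183
bin=E28: ✗
bin=E66: ✗
bin=E27: ✓ → 66
bin=E19: ✗
bin=E93: ✓ → 112
bin=E31: ✓ → 172
bin=E11: ✗
bin=E67: ✓ → 145
bin=E96: ✓ → 143
bin=E92: ✓ → 101
bin=E46: ✗
bin=E58: ✓ → 74
hazmat_sum = 183 + 66 + 112 + 172 + 145 + 143 + 101 + 74 = 996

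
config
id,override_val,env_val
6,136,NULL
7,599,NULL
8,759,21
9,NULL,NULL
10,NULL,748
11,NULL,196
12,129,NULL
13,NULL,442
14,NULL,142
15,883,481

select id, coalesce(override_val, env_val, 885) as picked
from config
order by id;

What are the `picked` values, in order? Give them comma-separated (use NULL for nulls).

136, 599, 759, 885, 748, 196, 129, 442, 142, 883

id=6: override_val=136 → 136
id=7: override_val=599 → 599
id=8: override_val=759 → 759
id=9: override_val=NULL, env_val=NULL, → literal 885 → 885
id=10: override_val=NULL, env_val=748 → 748
id=11: override_val=NULL, env_val=196 → 196
id=12: override_val=129 → 129
id=13: override_val=NULL, env_val=442 → 442
id=14: override_val=NULL, env_val=142 → 142
id=15: override_val=883 → 883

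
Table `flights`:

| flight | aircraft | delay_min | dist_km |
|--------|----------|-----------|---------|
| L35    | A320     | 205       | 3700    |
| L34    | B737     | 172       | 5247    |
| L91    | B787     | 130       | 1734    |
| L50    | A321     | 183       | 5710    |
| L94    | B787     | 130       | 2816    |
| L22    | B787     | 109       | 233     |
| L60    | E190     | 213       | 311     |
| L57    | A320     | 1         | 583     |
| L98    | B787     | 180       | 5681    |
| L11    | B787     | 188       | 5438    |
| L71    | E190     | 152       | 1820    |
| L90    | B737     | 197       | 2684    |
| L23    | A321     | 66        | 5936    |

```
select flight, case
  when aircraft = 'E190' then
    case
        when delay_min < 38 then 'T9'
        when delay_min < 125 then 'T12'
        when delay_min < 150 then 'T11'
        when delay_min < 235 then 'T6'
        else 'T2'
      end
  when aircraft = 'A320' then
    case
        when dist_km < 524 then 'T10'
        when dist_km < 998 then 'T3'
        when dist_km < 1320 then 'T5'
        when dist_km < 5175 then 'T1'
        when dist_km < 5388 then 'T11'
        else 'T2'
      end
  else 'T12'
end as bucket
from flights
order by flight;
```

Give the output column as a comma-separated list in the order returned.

T12, T12, T12, T12, T1, T12, T3, T6, T6, T12, T12, T12, T12

flight=L11: aircraft='B787' → outer ELSE → T12
flight=L22: aircraft='B787' → outer ELSE → T12
flight=L23: aircraft='A321' → outer ELSE → T12
flight=L34: aircraft='B737' → outer ELSE → T12
flight=L35: aircraft='A320' → inner[dist_km < 5175] → T1
flight=L50: aircraft='A321' → outer ELSE → T12
flight=L57: aircraft='A320' → inner[dist_km < 998] → T3
flight=L60: aircraft='E190' → inner[delay_min < 235] → T6
flight=L71: aircraft='E190' → inner[delay_min < 235] → T6
flight=L90: aircraft='B737' → outer ELSE → T12
flight=L91: aircraft='B787' → outer ELSE → T12
flight=L94: aircraft='B787' → outer ELSE → T12
flight=L98: aircraft='B787' → outer ELSE → T12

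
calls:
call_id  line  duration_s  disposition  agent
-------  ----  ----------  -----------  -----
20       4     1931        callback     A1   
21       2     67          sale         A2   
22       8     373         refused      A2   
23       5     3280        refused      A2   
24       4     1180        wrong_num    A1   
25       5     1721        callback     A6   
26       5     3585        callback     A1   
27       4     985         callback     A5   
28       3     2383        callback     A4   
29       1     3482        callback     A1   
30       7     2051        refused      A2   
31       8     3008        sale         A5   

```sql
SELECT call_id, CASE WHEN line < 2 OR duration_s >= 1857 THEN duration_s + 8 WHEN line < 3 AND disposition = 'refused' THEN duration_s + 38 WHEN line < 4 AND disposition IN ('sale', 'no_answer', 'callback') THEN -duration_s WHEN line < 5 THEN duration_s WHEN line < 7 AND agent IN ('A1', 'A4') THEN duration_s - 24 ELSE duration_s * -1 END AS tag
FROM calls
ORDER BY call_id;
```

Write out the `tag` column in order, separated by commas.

call_id=20: line < 2 OR duration_s >= 1857 → 1939
call_id=21: line < 4 AND disposition IN ('sale', 'no_answer', 'callback') → -67
call_id=22: ELSE → -373
call_id=23: line < 2 OR duration_s >= 1857 → 3288
call_id=24: line < 5 → 1180
call_id=25: ELSE → -1721
call_id=26: line < 2 OR duration_s >= 1857 → 3593
call_id=27: line < 5 → 985
call_id=28: line < 2 OR duration_s >= 1857 → 2391
call_id=29: line < 2 OR duration_s >= 1857 → 3490
call_id=30: line < 2 OR duration_s >= 1857 → 2059
call_id=31: line < 2 OR duration_s >= 1857 → 3016

1939, -67, -373, 3288, 1180, -1721, 3593, 985, 2391, 3490, 2059, 3016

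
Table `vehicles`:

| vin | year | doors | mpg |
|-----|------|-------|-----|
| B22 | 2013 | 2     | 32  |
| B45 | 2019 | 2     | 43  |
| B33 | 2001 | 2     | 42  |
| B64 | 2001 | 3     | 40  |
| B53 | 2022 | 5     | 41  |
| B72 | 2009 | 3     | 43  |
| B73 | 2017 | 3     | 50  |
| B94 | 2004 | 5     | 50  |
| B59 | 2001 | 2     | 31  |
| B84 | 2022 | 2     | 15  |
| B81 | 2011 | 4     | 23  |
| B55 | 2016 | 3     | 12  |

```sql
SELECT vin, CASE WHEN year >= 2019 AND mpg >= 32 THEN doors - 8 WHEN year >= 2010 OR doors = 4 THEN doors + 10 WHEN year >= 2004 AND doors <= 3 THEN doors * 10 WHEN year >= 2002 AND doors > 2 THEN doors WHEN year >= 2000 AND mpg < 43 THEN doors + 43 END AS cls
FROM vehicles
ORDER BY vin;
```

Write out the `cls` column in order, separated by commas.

vin=B22: year >= 2010 OR doors = 4 → 12
vin=B33: year >= 2000 AND mpg < 43 → 45
vin=B45: year >= 2019 AND mpg >= 32 → -6
vin=B53: year >= 2019 AND mpg >= 32 → -3
vin=B55: year >= 2010 OR doors = 4 → 13
vin=B59: year >= 2000 AND mpg < 43 → 45
vin=B64: year >= 2000 AND mpg < 43 → 46
vin=B72: year >= 2004 AND doors <= 3 → 30
vin=B73: year >= 2010 OR doors = 4 → 13
vin=B81: year >= 2010 OR doors = 4 → 14
vin=B84: year >= 2010 OR doors = 4 → 12
vin=B94: year >= 2002 AND doors > 2 → 5

12, 45, -6, -3, 13, 45, 46, 30, 13, 14, 12, 5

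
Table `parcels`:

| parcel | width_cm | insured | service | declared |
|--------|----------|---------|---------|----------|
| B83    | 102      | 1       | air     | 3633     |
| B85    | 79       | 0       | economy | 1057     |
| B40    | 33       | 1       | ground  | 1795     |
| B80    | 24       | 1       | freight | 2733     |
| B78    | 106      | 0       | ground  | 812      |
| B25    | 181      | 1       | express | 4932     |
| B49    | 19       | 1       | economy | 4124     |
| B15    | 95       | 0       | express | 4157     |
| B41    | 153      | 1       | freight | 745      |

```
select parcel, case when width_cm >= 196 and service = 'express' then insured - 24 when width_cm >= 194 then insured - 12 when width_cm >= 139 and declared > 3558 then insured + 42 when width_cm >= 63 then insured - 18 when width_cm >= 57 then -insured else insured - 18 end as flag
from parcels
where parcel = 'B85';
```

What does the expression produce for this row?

parcel = B85: width_cm=79, insured=0, service=economy, declared=1057.
width_cm >= 196 and service = 'express' → false
width_cm >= 194 → false
width_cm >= 139 and declared > 3558 → false
width_cm >= 63 → true → -18

-18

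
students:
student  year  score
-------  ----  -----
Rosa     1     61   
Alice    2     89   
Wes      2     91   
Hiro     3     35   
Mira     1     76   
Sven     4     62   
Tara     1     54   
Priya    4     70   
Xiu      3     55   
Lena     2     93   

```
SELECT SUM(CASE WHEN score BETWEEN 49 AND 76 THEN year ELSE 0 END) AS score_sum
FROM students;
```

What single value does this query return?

14

student=Rosa: ✓ → 1
student=Alice: ✗
student=Wes: ✗
student=Hiro: ✗
student=Mira: ✓ → 1
student=Sven: ✓ → 4
student=Tara: ✓ → 1
student=Priya: ✓ → 4
student=Xiu: ✓ → 3
student=Lena: ✗
score_sum = 1 + 1 + 4 + 1 + 4 + 3 = 14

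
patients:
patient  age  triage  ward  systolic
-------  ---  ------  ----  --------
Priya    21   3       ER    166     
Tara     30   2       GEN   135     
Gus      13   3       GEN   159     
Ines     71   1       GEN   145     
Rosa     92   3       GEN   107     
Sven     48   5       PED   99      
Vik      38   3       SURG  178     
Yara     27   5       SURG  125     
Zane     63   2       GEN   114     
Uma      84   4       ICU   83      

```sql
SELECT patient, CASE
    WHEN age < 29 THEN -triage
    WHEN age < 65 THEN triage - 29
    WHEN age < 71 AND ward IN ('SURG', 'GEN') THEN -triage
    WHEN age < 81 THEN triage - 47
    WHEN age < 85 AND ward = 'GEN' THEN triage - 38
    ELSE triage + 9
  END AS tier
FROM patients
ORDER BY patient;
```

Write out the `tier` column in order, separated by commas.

-3, -46, -3, 12, -24, -27, 13, -26, -5, -27

patient=Gus: age < 29 → -3
patient=Ines: age < 81 → -46
patient=Priya: age < 29 → -3
patient=Rosa: ELSE → 12
patient=Sven: age < 65 → -24
patient=Tara: age < 65 → -27
patient=Uma: ELSE → 13
patient=Vik: age < 65 → -26
patient=Yara: age < 29 → -5
patient=Zane: age < 65 → -27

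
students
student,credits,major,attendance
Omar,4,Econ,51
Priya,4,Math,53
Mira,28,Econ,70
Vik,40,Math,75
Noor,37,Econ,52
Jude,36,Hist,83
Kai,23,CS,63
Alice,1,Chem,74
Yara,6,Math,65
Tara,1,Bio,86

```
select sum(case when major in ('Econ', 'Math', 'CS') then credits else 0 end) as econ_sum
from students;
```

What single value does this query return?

student=Omar: ✓ → 4
student=Priya: ✓ → 4
student=Mira: ✓ → 28
student=Vik: ✓ → 40
student=Noor: ✓ → 37
student=Jude: ✗
student=Kai: ✓ → 23
student=Alice: ✗
student=Yara: ✓ → 6
student=Tara: ✗
econ_sum = 4 + 4 + 28 + 40 + 37 + 23 + 6 = 142

142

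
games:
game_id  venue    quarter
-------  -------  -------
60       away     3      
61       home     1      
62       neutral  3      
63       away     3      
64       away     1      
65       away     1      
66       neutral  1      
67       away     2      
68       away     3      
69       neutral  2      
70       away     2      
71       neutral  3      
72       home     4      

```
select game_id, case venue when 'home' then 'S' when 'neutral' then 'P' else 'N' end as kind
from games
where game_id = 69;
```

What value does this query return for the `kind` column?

game_id = 69: venue=neutral, quarter=2.
venue='home' → false
venue='neutral' → true → P

P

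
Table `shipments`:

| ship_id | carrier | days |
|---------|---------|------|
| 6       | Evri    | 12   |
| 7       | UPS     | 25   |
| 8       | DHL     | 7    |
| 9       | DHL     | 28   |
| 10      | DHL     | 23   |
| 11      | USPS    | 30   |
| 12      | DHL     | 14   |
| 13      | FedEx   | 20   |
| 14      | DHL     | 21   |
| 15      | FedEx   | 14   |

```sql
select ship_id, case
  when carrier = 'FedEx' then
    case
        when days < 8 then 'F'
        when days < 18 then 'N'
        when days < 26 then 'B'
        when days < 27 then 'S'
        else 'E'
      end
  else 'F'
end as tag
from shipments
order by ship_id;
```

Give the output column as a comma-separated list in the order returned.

F, F, F, F, F, F, F, B, F, N

ship_id=6: carrier='Evri' → outer ELSE → F
ship_id=7: carrier='UPS' → outer ELSE → F
ship_id=8: carrier='DHL' → outer ELSE → F
ship_id=9: carrier='DHL' → outer ELSE → F
ship_id=10: carrier='DHL' → outer ELSE → F
ship_id=11: carrier='USPS' → outer ELSE → F
ship_id=12: carrier='DHL' → outer ELSE → F
ship_id=13: carrier='FedEx' → inner[days < 26] → B
ship_id=14: carrier='DHL' → outer ELSE → F
ship_id=15: carrier='FedEx' → inner[days < 18] → N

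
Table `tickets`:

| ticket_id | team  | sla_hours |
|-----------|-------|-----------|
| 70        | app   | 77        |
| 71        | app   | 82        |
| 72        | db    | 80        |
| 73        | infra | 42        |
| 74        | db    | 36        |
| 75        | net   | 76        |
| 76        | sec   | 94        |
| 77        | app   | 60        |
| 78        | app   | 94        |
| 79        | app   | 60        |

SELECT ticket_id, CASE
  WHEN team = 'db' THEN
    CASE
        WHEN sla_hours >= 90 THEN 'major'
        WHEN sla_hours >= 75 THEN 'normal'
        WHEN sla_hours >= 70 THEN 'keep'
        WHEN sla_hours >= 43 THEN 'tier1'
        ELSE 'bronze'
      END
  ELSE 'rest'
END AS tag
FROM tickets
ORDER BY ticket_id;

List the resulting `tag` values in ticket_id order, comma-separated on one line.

ticket_id=70: team='app' → outer ELSE → rest
ticket_id=71: team='app' → outer ELSE → rest
ticket_id=72: team='db' → inner[sla_hours >= 75] → normal
ticket_id=73: team='infra' → outer ELSE → rest
ticket_id=74: team='db' → inner[ELSE] → bronze
ticket_id=75: team='net' → outer ELSE → rest
ticket_id=76: team='sec' → outer ELSE → rest
ticket_id=77: team='app' → outer ELSE → rest
ticket_id=78: team='app' → outer ELSE → rest
ticket_id=79: team='app' → outer ELSE → rest

rest, rest, normal, rest, bronze, rest, rest, rest, rest, rest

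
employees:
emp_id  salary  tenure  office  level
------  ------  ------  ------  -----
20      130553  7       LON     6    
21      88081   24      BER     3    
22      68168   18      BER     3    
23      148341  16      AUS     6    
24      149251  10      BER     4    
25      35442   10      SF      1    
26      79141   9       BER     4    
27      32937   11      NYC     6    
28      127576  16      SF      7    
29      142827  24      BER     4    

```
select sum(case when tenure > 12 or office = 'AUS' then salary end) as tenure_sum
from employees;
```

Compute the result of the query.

emp_id=20: ✗
emp_id=21: ✓ → 88081
emp_id=22: ✓ → 68168
emp_id=23: ✓ → 148341
emp_id=24: ✗
emp_id=25: ✗
emp_id=26: ✗
emp_id=27: ✗
emp_id=28: ✓ → 127576
emp_id=29: ✓ → 142827
tenure_sum = 88081 + 68168 + 148341 + 127576 + 142827 = 574993

574993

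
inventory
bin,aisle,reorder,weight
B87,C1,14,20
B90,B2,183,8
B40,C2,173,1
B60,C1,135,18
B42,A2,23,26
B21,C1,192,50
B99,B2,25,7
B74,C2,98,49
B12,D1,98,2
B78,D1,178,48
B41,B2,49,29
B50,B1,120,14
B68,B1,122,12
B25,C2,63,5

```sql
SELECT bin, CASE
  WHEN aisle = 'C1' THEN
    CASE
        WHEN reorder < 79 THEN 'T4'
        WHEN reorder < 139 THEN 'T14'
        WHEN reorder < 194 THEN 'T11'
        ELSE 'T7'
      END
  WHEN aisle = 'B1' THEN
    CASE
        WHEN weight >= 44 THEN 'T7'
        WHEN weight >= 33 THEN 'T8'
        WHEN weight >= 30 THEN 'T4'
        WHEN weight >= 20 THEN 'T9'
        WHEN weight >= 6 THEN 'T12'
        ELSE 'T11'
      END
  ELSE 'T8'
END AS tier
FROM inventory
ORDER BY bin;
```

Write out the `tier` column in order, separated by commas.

bin=B12: aisle='D1' → outer ELSE → T8
bin=B21: aisle='C1' → inner[reorder < 194] → T11
bin=B25: aisle='C2' → outer ELSE → T8
bin=B40: aisle='C2' → outer ELSE → T8
bin=B41: aisle='B2' → outer ELSE → T8
bin=B42: aisle='A2' → outer ELSE → T8
bin=B50: aisle='B1' → inner[weight >= 6] → T12
bin=B60: aisle='C1' → inner[reorder < 139] → T14
bin=B68: aisle='B1' → inner[weight >= 6] → T12
bin=B74: aisle='C2' → outer ELSE → T8
bin=B78: aisle='D1' → outer ELSE → T8
bin=B87: aisle='C1' → inner[reorder < 79] → T4
bin=B90: aisle='B2' → outer ELSE → T8
bin=B99: aisle='B2' → outer ELSE → T8

T8, T11, T8, T8, T8, T8, T12, T14, T12, T8, T8, T4, T8, T8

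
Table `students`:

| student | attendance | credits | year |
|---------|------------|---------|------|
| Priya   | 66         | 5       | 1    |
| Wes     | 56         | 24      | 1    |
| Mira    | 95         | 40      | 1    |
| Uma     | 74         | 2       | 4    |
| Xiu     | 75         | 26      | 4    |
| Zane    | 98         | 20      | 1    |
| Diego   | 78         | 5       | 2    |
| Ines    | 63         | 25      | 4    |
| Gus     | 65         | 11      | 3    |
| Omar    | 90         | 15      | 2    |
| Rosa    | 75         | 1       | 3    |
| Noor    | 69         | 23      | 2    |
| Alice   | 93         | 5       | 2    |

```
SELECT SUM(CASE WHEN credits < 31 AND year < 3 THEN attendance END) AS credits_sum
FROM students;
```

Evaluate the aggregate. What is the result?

student=Priya: ✓ → 66
student=Wes: ✓ → 56
student=Mira: ✗
student=Uma: ✗
student=Xiu: ✗
student=Zane: ✓ → 98
student=Diego: ✓ → 78
student=Ines: ✗
student=Gus: ✗
student=Omar: ✓ → 90
student=Rosa: ✗
student=Noor: ✓ → 69
student=Alice: ✓ → 93
credits_sum = 66 + 56 + 98 + 78 + 90 + 69 + 93 = 550

550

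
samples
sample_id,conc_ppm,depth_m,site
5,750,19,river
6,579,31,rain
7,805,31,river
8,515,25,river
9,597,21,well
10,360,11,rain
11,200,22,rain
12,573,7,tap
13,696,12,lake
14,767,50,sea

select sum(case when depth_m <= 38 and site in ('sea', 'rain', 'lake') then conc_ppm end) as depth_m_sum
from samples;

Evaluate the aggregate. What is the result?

1835

sample_id=5: ✗
sample_id=6: ✓ → 579
sample_id=7: ✗
sample_id=8: ✗
sample_id=9: ✗
sample_id=10: ✓ → 360
sample_id=11: ✓ → 200
sample_id=12: ✗
sample_id=13: ✓ → 696
sample_id=14: ✗
depth_m_sum = 579 + 360 + 200 + 696 = 1835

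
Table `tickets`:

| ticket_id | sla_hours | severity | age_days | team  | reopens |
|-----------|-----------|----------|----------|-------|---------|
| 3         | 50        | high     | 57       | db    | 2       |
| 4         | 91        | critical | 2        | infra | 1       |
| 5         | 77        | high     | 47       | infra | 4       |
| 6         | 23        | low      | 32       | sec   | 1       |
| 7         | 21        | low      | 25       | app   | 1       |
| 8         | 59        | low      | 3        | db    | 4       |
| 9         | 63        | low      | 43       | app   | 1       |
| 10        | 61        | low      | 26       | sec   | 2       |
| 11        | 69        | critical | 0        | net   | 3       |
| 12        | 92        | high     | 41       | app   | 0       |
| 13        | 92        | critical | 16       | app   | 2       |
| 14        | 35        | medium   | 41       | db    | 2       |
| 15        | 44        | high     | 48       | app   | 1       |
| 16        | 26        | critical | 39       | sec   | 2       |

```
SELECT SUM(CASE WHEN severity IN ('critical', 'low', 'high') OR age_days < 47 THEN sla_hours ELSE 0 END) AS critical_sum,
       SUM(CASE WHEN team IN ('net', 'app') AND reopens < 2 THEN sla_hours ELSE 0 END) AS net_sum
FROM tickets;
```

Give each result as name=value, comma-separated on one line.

critical_sum=803, net_sum=220

[critical_sum: severity IN ('critical', 'low', 'high') OR age_days < 47]
ticket_id=3: ✓ → 50
ticket_id=4: ✓ → 91
ticket_id=5: ✓ → 77
ticket_id=6: ✓ → 23
ticket_id=7: ✓ → 21
ticket_id=8: ✓ → 59
ticket_id=9: ✓ → 63
ticket_id=10: ✓ → 61
ticket_id=11: ✓ → 69
ticket_id=12: ✓ → 92
ticket_id=13: ✓ → 92
ticket_id=14: ✓ → 35
ticket_id=15: ✓ → 44
ticket_id=16: ✓ → 26
critical_sum = 50 + 91 + 77 + 23 + 21 + 59 + 63 + 61 + 69 + 92 + 92 + 35 + 44 + 26 = 803
—
[net_sum: team IN ('net', 'app') AND reopens < 2]
ticket_id=3: ✗
ticket_id=4: ✗
ticket_id=5: ✗
ticket_id=6: ✗
ticket_id=7: ✓ → 21
ticket_id=8: ✗
ticket_id=9: ✓ → 63
ticket_id=10: ✗
ticket_id=11: ✗
ticket_id=12: ✓ → 92
ticket_id=13: ✗
ticket_id=14: ✗
ticket_id=15: ✓ → 44
ticket_id=16: ✗
net_sum = 21 + 63 + 92 + 44 = 220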